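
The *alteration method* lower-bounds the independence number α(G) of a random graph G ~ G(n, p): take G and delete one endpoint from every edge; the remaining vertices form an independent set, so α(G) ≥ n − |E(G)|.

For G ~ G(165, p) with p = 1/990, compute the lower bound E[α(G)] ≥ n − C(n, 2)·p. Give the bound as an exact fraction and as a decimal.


E[|E(G)|] = C(165, 2)·p = 13530 · (1/990) = 41/3.
E[α(G)] ≥ n − E[|E(G)|] = 165 − 41/3 = 454/3.
Numerically: ≈ 151.333333.
(This is only a lower bound; the true E[α(G)] may be larger.)

E[α(G)] ≥ 454/3 ≈ 151.333333.


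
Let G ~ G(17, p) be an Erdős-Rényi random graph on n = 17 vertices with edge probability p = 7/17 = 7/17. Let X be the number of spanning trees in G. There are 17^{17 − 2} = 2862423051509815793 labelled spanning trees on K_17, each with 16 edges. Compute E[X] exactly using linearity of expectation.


K_17 has 17^{17 − 2} = 2862423051509815793 labelled spanning trees.
For each such spanning tree H, let X_H = 1 if all 16 edges of H are present in G. Then P[X_H = 1] = p^{16} = (7/17)^{16} = 33232930569601/48661191875666868481.
By linearity of expectation: E[X] = Σ_H E[X_H] = 2862423051509815793 · p^{16} = 2862423051509815793 · 33232930569601/48661191875666868481 = 33232930569601/17.
Numerically: E[X] ≈ 1.955e+12.

E[X] = 2862423051509815793 · (7/17)^{16} = 33232930569601/17 ≈ 1.955e+12.


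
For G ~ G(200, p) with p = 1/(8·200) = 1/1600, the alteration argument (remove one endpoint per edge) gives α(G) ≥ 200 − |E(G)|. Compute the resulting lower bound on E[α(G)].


E[|E(G)|] = C(200, 2)·p = 19900 · (1/1600) = 199/16.
E[α(G)] ≥ n − E[|E(G)|] = 200 − 199/16 = 3001/16.
Numerically: ≈ 187.5625.
(This is only a lower bound; the true E[α(G)] may be larger.)

E[α(G)] ≥ 3001/16 ≈ 187.5625.


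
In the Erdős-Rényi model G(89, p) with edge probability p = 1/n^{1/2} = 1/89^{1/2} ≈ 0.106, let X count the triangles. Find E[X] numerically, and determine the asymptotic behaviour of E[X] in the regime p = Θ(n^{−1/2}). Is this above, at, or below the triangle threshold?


Number of potential triangles: C(89, 3) = 113564.
Each occurs with probability p³ ≈ (0.106)³ ≈ 1.1910089e-03.
By linearity: E[X] = C(89, 3)·p³ ≈ 113564 · 1.1910089e-03 ≈ 135.25573.
Since α = 1/2 < 1, p = c/n^{1/2} ≫ 1/n is above the triangle threshold p ~ 1/n. Asymptotically E[X] ~ (c³/6)·n^{3(1−α)} = (1³/6)·n^{1.5} → ∞; triangles are abundant w.h.p.

E[X] ≈ 135.25573; in regime p = Θ(1/n^{1/2}) E[X] diverges (above the triangle threshold p ~ 1/n).


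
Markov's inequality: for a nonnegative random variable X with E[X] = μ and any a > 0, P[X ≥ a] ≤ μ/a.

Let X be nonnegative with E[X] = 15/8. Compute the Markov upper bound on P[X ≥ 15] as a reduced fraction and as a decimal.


μ = E[X] = 15/8, a = 15.
Markov: P[X ≥ 15] ≤ μ/a = (15/8)/15 = 1/8.
Numerically: ≈ 0.125.
(Since a = 15 > μ = 1.875, the bound 1/8 is < 1 and informative.)

P[X ≥ 15] ≤ 1/8 ≈ 0.125.


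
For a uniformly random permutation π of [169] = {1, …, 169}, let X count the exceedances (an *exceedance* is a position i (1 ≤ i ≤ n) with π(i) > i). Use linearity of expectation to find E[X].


Write X = Σ_{i=1}^{169} X_i, where X_i = 1_{π(i) > i}.
For each fixed i, π(i) is uniform over {1, …, 169} (marginal of a uniform permutation), so P[π(i) > i] = (n − i)/n. Summing: Σ_{i=1}^{169} (n − i)/n = (0 + 1 + … + 168)/169 = 169(169 − 1)/(2·169) = (169 − 1)/2.
Hence E[X] = Σ_{i=1}^{169} (169 − i)/169 = 84 ≈ 84.0000.

E[X] = 84 = 84.0000.


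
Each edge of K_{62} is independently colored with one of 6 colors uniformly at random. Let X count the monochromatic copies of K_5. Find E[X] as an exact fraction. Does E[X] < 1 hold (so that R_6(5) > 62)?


E[X] = C(62, 5) · 6^{1 − 10} = 6471002 · 6^{−9} = 6471002/10077696.
As a reduced fraction: E[X] = 3235501/5038848 ≈ 0.642111.
Is E[X] < 1? YES.
Since E[X] < 1, there exists a 6-coloring of K_{62} with no monochromatic K_5; hence R_6(5) > 62.

E[X] = 3235501/5038848 ≈ 0.642111; E[X] < 1, so R_6(5) > 62.


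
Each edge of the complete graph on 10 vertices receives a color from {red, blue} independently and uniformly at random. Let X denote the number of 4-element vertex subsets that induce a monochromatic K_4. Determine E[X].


Let X = Σ_S X_S over the C(10, 4) = 210 subsets S of size 4, where X_S = 1 if the K_4 on S is monochromatic.
For a fixed S, the K_4 on S has C(4, 2) = 6 edges. P[all 6 edges red] = (1/2)^6, and likewise for blue, so P[monochromatic] = 2·(1/2)^6 = 2^{1 − 6} = 1/32.
By linearity: E[X] = C(10, 4) · 2^{1 − 6} = 210 · 1/32 = 105/16.
Numerically: E[X] ≈ 6.5625.

E[X] = C(10,4)·2^(1−C(4,2)) = 105/16 ≈ 6.5625.


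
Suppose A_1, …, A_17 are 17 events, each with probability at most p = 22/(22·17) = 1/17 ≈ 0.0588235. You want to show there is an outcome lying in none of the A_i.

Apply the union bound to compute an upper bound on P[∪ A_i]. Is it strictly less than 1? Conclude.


Union bound: P[∪_{i=1}^{17} A_i] ≤ Σ_i P[A_i] ≤ 17·p = 17·(1/17) = 1.
Numerically: 1 ≈ 1.0000000.
Is 1 < 1? NO.
Since the bound 1 is ≥ 1, the union bound is uninformative here; it does NOT by itself certify existence.

17·p = 1 ≈ 1.0000000; existence NOT certified by the union bound.


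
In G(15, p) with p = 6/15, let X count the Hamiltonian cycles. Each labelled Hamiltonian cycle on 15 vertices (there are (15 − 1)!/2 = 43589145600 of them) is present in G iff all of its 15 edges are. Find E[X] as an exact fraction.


K_15 has (15 − 1)!/2 = 43589145600 labelled Hamiltonian cycles.
For each such Hamiltonian cycle H, let X_H = 1 if all 15 edges of H are present in G. Then P[X_H = 1] = p^{15} = (2/5)^{15} = 32768/30517578125.
By linearity: E[X] = Σ_H E[X_H] = 43589145600 · p^{15} = 43589145600 · 32768/30517578125 = 57133164920832/1220703125.
Numerically: E[X] ≈ 46803.

E[X] = 43589145600 · (2/5)^{15} = 57133164920832/1220703125 ≈ 46803.


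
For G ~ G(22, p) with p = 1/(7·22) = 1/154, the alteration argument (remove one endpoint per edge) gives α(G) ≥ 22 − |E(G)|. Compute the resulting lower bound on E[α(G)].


E[|E(G)|] = C(22, 2)·p = 231 · (1/154) = 3/2.
E[α(G)] ≥ n − E[|E(G)|] = 22 − 3/2 = 41/2.
Numerically: ≈ 20.500000.
(This is only a lower bound; the true E[α(G)] may be larger.)

E[α(G)] ≥ 41/2 ≈ 20.500000.


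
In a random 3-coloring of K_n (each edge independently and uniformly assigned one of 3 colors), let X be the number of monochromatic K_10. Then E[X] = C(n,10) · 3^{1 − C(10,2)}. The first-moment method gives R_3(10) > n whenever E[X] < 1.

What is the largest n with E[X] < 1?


We need C(n, 10) · 3^{1 − 45} < 1, i.e. C(n, 10) < 3^{45 − 1} = 984770902183611232881.
Check values of n near the boundary:
  n = 567: C(567, 10) = 873787071273467749398; 873787071273467749398 < 984770902183611232881? YES
  n = 568: C(568, 10) = 889446337783744949208; 889446337783744949208 < 984770902183611232881? YES
  n = 569: C(569, 10) = 905357721286137524328; 905357721286137524328 < 984770902183611232881? YES
  n = 570: C(570, 10) = 921524823451961408691; 921524823451961408691 < 984770902183611232881? YES
  n = 571: C(571, 10) = 937951290893172842001; 937951290893172842001 < 984770902183611232881? YES
  n = 572: C(572, 10) = 954640815642161682606; 954640815642161682606 < 984770902183611232881? YES
  n = 573: C(573, 10) = 971597135635805762226; 971597135635805762226 < 984770902183611232881? YES
  n = 574: C(574, 10) = 988824035203816502691; 988824035203816502691 < 984770902183611232881? NO
  n = 575: C(575, 10) = 1006325345561406175305; 1006325345561406175305 < 984770902183611232881? NO
The largest n with C(n, 10) < 984770902183611232881 is n = 573 (where E[X] = 35985079097622435638/36472996377170786403 ≈ 0.986623). Hence R_3(10) > 573, i.e. R_3(10) ≥ 574.

Largest n = 573; hence R_3(10) > 573.


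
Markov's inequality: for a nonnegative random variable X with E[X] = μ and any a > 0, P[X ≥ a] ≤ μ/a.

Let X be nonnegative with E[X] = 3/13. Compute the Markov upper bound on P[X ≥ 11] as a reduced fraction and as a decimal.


μ = E[X] = 3/13, a = 11.
Markov: P[X ≥ 11] ≤ μ/a = (3/13)/11 = 3/143.
Numerically: ≈ 0.020979.
(Since a = 11 > μ = 0.230769, the bound 3/143 is < 1 and informative.)

P[X ≥ 11] ≤ 3/143 ≈ 0.020979.


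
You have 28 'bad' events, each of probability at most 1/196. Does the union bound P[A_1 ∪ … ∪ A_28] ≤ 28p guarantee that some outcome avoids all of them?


Union bound: P[∪_{i=1}^{28} A_i] ≤ Σ_i P[A_i] ≤ 28·p = 28·(1/196) = 1/7.
Numerically: 1/7 ≈ 0.1428571.
Is 1/7 < 1? YES.
Since P[∪ A_i] ≤ 1/7 < 1, the complement has P[∩ A_i^c] ≥ 1 − 1/7 = 6/7 > 0, so some outcome avoids every A_i.

28·p = 1/7 ≈ 0.1428571; existence CERTIFIED by the union bound.


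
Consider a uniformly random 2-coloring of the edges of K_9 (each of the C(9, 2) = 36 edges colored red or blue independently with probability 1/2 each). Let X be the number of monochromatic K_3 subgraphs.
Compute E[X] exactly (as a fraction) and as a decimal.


Let X = Σ_S X_S over the C(9, 3) = 84 subsets S of size 3, where X_S = 1 if the K_3 on S is monochromatic.
For a fixed S, the K_3 on S has C(3, 2) = 3 edges. P[all 3 edges red] = (1/2)^3, and likewise for blue, so P[monochromatic] = 2·(1/2)^3 = 2^{1 − 3} = 1/4.
By linearity of expectation: E[X] = C(9, 3) · 2^{1 − 3} = 84 · 1/4 = 21.
Numerically: E[X] ≈ 21.000.

E[X] = C(9,3)·2^(1−C(3,2)) = 21 ≈ 21.000.


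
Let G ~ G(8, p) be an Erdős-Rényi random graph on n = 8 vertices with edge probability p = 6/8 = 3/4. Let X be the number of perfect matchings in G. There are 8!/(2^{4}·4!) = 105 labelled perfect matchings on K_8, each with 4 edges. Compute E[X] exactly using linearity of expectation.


K_8 has 8!/(2^{4}·4!) = 105 labelled perfect matchings.
For each such perfect matching H, let X_H = 1 if all 4 edges of H are present in G. Then P[X_H = 1] = p^{4} = (3/4)^{4} = 81/256.
By linearity: E[X] = Σ_H E[X_H] = 105 · p^{4} = 105 · 81/256 = 8505/256.
Numerically: E[X] ≈ 33.223.

E[X] = 105 · (3/4)^{4} = 8505/256 ≈ 33.223.


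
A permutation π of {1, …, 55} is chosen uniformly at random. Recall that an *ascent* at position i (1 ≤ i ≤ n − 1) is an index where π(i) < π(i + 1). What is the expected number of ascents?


Write X = Σ X_I over i = 1, …, 54, with X_I the indicator of one ascent.
There are 54 indicators.
For each fixed i, the pair (π(i), π(i+1)) is a uniformly random ordered pair of distinct values from {1, …, 55}; by symmetry P[π(i) < π(i+1)] = 1/2.
By linearity: E[X] = 54 · (1/2) = (55 − 1) · (1/2) = 27 ≈ 27.000000.

E[X] = 27 = 27.000000.


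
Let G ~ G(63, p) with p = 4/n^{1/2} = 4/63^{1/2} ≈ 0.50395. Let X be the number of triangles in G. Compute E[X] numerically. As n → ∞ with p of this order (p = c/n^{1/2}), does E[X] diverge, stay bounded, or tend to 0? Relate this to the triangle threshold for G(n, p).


Number of potential triangles: C(63, 3) = 39711.
Each occurs with probability p³ ≈ (0.50395)³ ≈ 1.2798797e-01.
By linearity: E[X] = C(63, 3)·p³ ≈ 39711 · 1.2798797e-01 ≈ 5082.53026.
Since α = 1/2 < 1, p = c/n^{1/2} ≫ 1/n is above the triangle threshold p ~ 1/n. Asymptotically E[X] ~ (c³/6)·n^{3(1−α)} = (4³/6)·n^{1.5} → ∞; triangles are abundant w.h.p.

E[X] ≈ 5082.53026; in regime p = Θ(1/n^{1/2}) E[X] diverges (above the triangle threshold p ~ 1/n).


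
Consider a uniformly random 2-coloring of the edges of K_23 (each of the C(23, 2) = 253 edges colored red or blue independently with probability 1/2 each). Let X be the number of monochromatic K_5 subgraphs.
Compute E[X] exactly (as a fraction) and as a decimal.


Let X = Σ_S X_S over the C(23, 5) = 33649 subsets S of size 5, where X_S = 1 if the K_5 on S is monochromatic.
For a fixed S, the K_5 on S has C(5, 2) = 10 edges. P[all 10 edges red] = (1/2)^10, and likewise for blue, so P[monochromatic] = 2·(1/2)^10 = 2^{1 − 10} = 1/512.
By linearity of expectation: E[X] = C(23, 5) · 2^{1 − 10} = 33649 · 1/512 = 33649/512.
Numerically: E[X] ≈ 65.72070.

E[X] = C(23,5)·2^(1−C(5,2)) = 33649/512 ≈ 65.72070.


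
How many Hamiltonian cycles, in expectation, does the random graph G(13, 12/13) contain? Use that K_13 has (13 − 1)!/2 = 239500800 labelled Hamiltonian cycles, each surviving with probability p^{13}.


K_13 has (13 − 1)!/2 = 239500800 labelled Hamiltonian cycles.
For each such Hamiltonian cycle H, let X_H = 1 if all 13 edges of H are present in G. Then P[X_H = 1] = p^{13} = (12/13)^{13} = 106993205379072/302875106592253.
By linearity of expectation: E[X] = Σ_H E[X_H] = 239500800 · p^{13} = 239500800 · 106993205379072/302875106592253 = 25624958282852047257600/302875106592253.
Numerically: E[X] ≈ 8.461e+07.

E[X] = 239500800 · (12/13)^{13} = 25624958282852047257600/302875106592253 ≈ 8.461e+07.


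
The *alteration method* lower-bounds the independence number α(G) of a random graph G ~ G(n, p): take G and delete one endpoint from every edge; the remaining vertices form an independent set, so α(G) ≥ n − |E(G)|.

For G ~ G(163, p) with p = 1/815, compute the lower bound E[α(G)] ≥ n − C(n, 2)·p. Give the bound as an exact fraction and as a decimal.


E[|E(G)|] = C(163, 2)·p = 13203 · (1/815) = 81/5.
E[α(G)] ≥ n − E[|E(G)|] = 163 − 81/5 = 734/5.
Numerically: ≈ 146.8000.
(This is only a lower bound; the true E[α(G)] may be larger.)

E[α(G)] ≥ 734/5 ≈ 146.8000.


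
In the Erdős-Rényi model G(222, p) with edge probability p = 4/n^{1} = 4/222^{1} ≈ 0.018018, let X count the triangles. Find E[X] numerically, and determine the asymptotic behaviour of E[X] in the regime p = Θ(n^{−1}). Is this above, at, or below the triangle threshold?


Number of potential triangles: C(222, 3) = 1798940.
Each occurs with probability p³ ≈ (0.018018)³ ≈ 5.84953105e-06.
By linearity: E[X] = C(222, 3)·p³ ≈ 1798940 · 5.84953105e-06 ≈ 10.522955.
Here α = 1, so p = 4/n is exactly at the triangle threshold p ~ 1/n. Asymptotically E[X] → c³/6 = 4³/6 = 32/3 ≈ 10.666667, a bounded constant. In this regime the triangle count is asymptotically Poisson(c³/6).

E[X] ≈ 10.522955; in regime p = Θ(1/n^{1}) E[X] stays bounded (at the triangle threshold p ~ 1/n).


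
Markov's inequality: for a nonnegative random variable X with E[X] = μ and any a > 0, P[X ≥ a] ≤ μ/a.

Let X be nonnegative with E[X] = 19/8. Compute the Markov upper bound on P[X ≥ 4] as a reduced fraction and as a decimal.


μ = E[X] = 19/8, a = 4.
Markov: P[X ≥ 4] ≤ μ/a = (19/8)/4 = 19/32.
Numerically: ≈ 0.5938.
(Since a = 4 > μ = 2.3750, the bound 19/32 is < 1 and informative.)

P[X ≥ 4] ≤ 19/32 ≈ 0.5938.


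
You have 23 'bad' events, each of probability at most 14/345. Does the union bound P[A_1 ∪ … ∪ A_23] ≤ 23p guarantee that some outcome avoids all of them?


Union bound: P[∪_{i=1}^{23} A_i] ≤ Σ_i P[A_i] ≤ 23·p = 23·(14/345) = 14/15.
Numerically: 14/15 ≈ 0.933333.
Is 14/15 < 1? YES.
Since P[∪ A_i] ≤ 14/15 < 1, the complement has P[∩ A_i^c] ≥ 1 − 14/15 = 1/15 > 0, so some outcome avoids every A_i.

23·p = 14/15 ≈ 0.933333; existence CERTIFIED by the union bound.


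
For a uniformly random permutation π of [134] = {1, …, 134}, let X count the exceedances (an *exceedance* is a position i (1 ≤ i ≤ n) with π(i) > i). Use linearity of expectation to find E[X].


Write X = Σ_{i=1}^{134} X_i, where X_i = 1_{π(i) > i}.
For each fixed i, π(i) is uniform over {1, …, 134} (marginal of a uniform permutation), so P[π(i) > i] = (n − i)/n. Summing: Σ_{i=1}^{134} (n − i)/n = (0 + 1 + … + 133)/134 = 134(134 − 1)/(2·134) = (134 − 1)/2.
Hence E[X] = Σ_{i=1}^{134} (134 − i)/134 = 133/2 ≈ 66.5000.

E[X] = 133/2 = 66.5000.


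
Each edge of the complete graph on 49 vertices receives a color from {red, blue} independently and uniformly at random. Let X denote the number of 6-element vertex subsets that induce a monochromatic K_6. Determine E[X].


Let X = Σ_S X_S over the C(49, 6) = 13983816 subsets S of size 6, where X_S = 1 if the K_6 on S is monochromatic.
For a fixed S, the K_6 on S has C(6, 2) = 15 edges. P[all 15 edges red] = (1/2)^15, and likewise for blue, so P[monochromatic] = 2·(1/2)^15 = 2^{1 − 15} = 1/16384.
Summing: E[X] = C(49, 6) · 2^{1 − 15} = 13983816 · 1/16384 = 1747977/2048.
Numerically: E[X] ≈ 853.50439.

E[X] = C(49,6)·2^(1−C(6,2)) = 1747977/2048 ≈ 853.50439.


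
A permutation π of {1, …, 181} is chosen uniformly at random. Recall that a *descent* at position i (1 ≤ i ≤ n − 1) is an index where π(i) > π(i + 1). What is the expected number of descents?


Write X = Σ X_I over i = 1, …, 180, with X_I the indicator of one descent.
There are 180 indicators.
For each fixed i, the pair (π(i), π(i+1)) is a uniformly random ordered pair of distinct values from {1, …, 181}; by symmetry P[π(i) > π(i+1)] = 1/2.
By linearity: E[X] = 180 · (1/2) = (181 − 1) · (1/2) = 90 ≈ 90.00000.

E[X] = 90 = 90.00000.


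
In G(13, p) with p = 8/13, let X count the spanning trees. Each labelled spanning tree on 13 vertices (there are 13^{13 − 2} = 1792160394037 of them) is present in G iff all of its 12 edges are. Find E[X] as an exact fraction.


K_13 has 13^{13 − 2} = 1792160394037 labelled spanning trees.
For each such spanning tree H, let X_H = 1 if all 12 edges of H are present in G. Then P[X_H = 1] = p^{12} = (8/13)^{12} = 68719476736/23298085122481.
Summing the indicators: E[X] = Σ_H E[X_H] = 1792160394037 · p^{12} = 1792160394037 · 68719476736/23298085122481 = 68719476736/13.
Numerically: E[X] ≈ 5.2861e+09.

E[X] = 1792160394037 · (8/13)^{12} = 68719476736/13 ≈ 5.2861e+09.


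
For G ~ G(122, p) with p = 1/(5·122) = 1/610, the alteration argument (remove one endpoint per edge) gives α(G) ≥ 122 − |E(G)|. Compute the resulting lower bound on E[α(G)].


E[|E(G)|] = C(122, 2)·p = 7381 · (1/610) = 121/10.
E[α(G)] ≥ n − E[|E(G)|] = 122 − 121/10 = 1099/10.
Numerically: ≈ 109.9000.
(This is only a lower bound; the true E[α(G)] may be larger.)

E[α(G)] ≥ 1099/10 ≈ 109.9000.


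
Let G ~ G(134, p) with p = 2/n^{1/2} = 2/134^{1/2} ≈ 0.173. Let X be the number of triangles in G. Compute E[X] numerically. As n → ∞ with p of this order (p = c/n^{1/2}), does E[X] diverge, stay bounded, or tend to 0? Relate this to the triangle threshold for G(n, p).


Number of potential triangles: C(134, 3) = 392084.
Each occurs with probability p³ ≈ (0.173)³ ≈ 5.15742e-03.
By linearity: E[X] = C(134, 3)·p³ ≈ 392084 · 5.15742e-03 ≈ 2022.143.
Since α = 1/2 < 1, p = c/n^{1/2} ≫ 1/n is above the triangle threshold p ~ 1/n. Asymptotically E[X] ~ (c³/6)·n^{3(1−α)} = (2³/6)·n^{1.5} → ∞; triangles are abundant w.h.p.

E[X] ≈ 2022.143; in regime p = Θ(1/n^{1/2}) E[X] diverges (above the triangle threshold p ~ 1/n).


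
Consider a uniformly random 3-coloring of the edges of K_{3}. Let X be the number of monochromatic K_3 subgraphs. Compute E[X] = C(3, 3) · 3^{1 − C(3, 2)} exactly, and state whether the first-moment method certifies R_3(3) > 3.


E[X] = C(3, 3) · 3^{1 − 3} = 1 · 3^{−2} = 1/9.
As a reduced fraction: E[X] = 1/9 ≈ 0.11111.
Is E[X] < 1? YES.
Since E[X] < 1, there exists a 3-coloring of K_{3} with no monochromatic K_3; hence R_3(3) > 3.

E[X] = 1/9 ≈ 0.11111; E[X] < 1, so R_3(3) > 3.


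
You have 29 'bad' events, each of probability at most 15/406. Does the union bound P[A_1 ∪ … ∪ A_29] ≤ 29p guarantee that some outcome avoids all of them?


Union bound: P[∪_{i=1}^{29} A_i] ≤ Σ_i P[A_i] ≤ 29·p = 29·(15/406) = 15/14.
Numerically: 15/14 ≈ 1.0714.
Is 15/14 < 1? NO.
Since the bound 15/14 is ≥ 1, the union bound is uninformative here; it does NOT by itself certify existence.

29·p = 15/14 ≈ 1.0714; existence NOT certified by the union bound.


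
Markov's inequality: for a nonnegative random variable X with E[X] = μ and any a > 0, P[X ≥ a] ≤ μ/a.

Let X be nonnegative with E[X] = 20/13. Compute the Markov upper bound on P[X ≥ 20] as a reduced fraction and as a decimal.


μ = E[X] = 20/13, a = 20.
Markov: P[X ≥ 20] ≤ μ/a = (20/13)/20 = 1/13.
Numerically: ≈ 0.077.
(Since a = 20 > μ = 1.538, the bound 1/13 is < 1 and informative.)

P[X ≥ 20] ≤ 1/13 ≈ 0.077.


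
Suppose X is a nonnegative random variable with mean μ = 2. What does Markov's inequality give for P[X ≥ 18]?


μ = E[X] = 2, a = 18.
Markov: P[X ≥ 18] ≤ μ/a = (2)/18 = 1/9.
Numerically: ≈ 0.11111.
(Since a = 18 > μ = 2.00000, the bound 1/9 is < 1 and informative.)

P[X ≥ 18] ≤ 1/9 ≈ 0.11111.


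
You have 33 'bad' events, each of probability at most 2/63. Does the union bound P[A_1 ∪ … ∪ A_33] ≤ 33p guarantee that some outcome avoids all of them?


Union bound: P[∪_{i=1}^{33} A_i] ≤ Σ_i P[A_i] ≤ 33·p = 33·(2/63) = 22/21.
Numerically: 22/21 ≈ 1.0476.
Is 22/21 < 1? NO.
Since the bound 22/21 is ≥ 1, the union bound is uninformative here; it does NOT by itself certify existence.

33·p = 22/21 ≈ 1.0476; existence NOT certified by the union bound.


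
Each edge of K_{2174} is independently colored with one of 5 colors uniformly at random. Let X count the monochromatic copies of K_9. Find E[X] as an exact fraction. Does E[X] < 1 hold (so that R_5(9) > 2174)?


E[X] = C(2174, 9) · 5^{1 − 36} = 2940165687188920530702934 · 5^{−35} = 2940165687188920530702934/2910383045673370361328125.
As a reduced fraction: E[X] = 2940165687188920530702934/2910383045673370361328125 ≈ 1.010233.
Is E[X] < 1? NO.
Since E[X] ≥ 1, the first-moment bound is inconclusive at n = 2174; it does NOT by itself certify R_5(9) > 2174.

E[X] = 2940165687188920530702934/2910383045673370361328125 ≈ 1.010233; E[X] ≥ 1; first-moment method inconclusive here.


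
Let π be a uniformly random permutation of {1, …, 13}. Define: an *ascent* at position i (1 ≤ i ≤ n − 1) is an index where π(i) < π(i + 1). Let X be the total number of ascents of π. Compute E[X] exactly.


Write X = Σ X_I over i = 1, …, 12, with X_I the indicator of one ascent.
There are 12 indicators.
For each fixed i, the pair (π(i), π(i+1)) is a uniformly random ordered pair of distinct values from {1, …, 13}; by symmetry P[π(i) < π(i+1)] = 1/2.
By linearity: E[X] = 12 · (1/2) = (13 − 1) · (1/2) = 6 ≈ 6.000.

E[X] = 6 = 6.000.


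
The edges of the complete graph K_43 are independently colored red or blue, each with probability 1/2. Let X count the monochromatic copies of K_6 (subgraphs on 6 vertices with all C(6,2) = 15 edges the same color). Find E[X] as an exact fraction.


Let X = Σ_S X_S over the C(43, 6) = 6096454 subsets S of size 6, where X_S = 1 if the K_6 on S is monochromatic.
For a fixed S, the K_6 on S has C(6, 2) = 15 edges. P[all 15 edges red] = (1/2)^15, and likewise for blue, so P[monochromatic] = 2·(1/2)^15 = 2^{1 − 15} = 1/16384.
By linearity of expectation: E[X] = C(43, 6) · 2^{1 − 15} = 6096454 · 1/16384 = 3048227/8192.
Numerically: E[X] ≈ 372.098022.

E[X] = C(43,6)·2^(1−C(6,2)) = 3048227/8192 ≈ 372.098022.


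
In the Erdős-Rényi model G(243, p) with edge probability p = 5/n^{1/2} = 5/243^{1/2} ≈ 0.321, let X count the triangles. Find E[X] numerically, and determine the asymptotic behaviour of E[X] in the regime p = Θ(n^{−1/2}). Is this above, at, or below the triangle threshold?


Number of potential triangles: C(243, 3) = 2362041.
Each occurs with probability p³ ≈ (0.321)³ ≈ 3.29990e-02.
By linearity: E[X] = C(243, 3)·p³ ≈ 2362041 · 3.29990e-02 ≈ 77944.959.
Since α = 1/2 < 1, p = c/n^{1/2} ≫ 1/n is above the triangle threshold p ~ 1/n. Asymptotically E[X] ~ (c³/6)·n^{3(1−α)} = (5³/6)·n^{1.5} → ∞; triangles are abundant w.h.p.

E[X] ≈ 77944.959; in regime p = Θ(1/n^{1/2}) E[X] diverges (above the triangle threshold p ~ 1/n).


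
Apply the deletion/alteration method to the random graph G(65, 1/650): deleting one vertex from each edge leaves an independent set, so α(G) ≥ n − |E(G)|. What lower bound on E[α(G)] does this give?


E[|E(G)|] = C(65, 2)·p = 2080 · (1/650) = 16/5.
E[α(G)] ≥ n − E[|E(G)|] = 65 − 16/5 = 309/5.
Numerically: ≈ 61.8000.
(This is only a lower bound; the true E[α(G)] may be larger.)

E[α(G)] ≥ 309/5 ≈ 61.8000.


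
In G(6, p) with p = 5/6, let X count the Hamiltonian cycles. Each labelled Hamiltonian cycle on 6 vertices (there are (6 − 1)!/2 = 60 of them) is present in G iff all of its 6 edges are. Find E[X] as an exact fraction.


K_6 has (6 − 1)!/2 = 60 labelled Hamiltonian cycles.
For each such Hamiltonian cycle H, let X_H = 1 if all 6 edges of H are present in G. Then P[X_H = 1] = p^{6} = (5/6)^{6} = 15625/46656.
By linearity of expectation: E[X] = Σ_H E[X_H] = 60 · p^{6} = 60 · 15625/46656 = 78125/3888.
Numerically: E[X] ≈ 20.1.

E[X] = 60 · (5/6)^{6} = 78125/3888 ≈ 20.1.


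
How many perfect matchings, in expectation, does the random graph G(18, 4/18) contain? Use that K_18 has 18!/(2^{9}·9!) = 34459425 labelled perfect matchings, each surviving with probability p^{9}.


K_18 has 18!/(2^{9}·9!) = 34459425 labelled perfect matchings.
For each such perfect matching H, let X_H = 1 if all 9 edges of H are present in G. Then P[X_H = 1] = p^{9} = (2/9)^{9} = 512/387420489.
Summing the indicators: E[X] = Σ_H E[X_H] = 34459425 · p^{9} = 34459425 · 512/387420489 = 217817600/4782969.
Numerically: E[X] ≈ 45.54.

E[X] = 34459425 · (2/9)^{9} = 217817600/4782969 ≈ 45.54.


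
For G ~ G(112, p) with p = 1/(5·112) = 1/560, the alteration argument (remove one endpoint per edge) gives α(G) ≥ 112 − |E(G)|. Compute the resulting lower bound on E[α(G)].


E[|E(G)|] = C(112, 2)·p = 6216 · (1/560) = 111/10.
E[α(G)] ≥ n − E[|E(G)|] = 112 − 111/10 = 1009/10.
Numerically: ≈ 100.900000.
(This is only a lower bound; the true E[α(G)] may be larger.)

E[α(G)] ≥ 1009/10 ≈ 100.900000.


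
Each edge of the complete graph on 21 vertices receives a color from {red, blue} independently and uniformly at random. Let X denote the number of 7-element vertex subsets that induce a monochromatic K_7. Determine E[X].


Let X = Σ_S X_S over the C(21, 7) = 116280 subsets S of size 7, where X_S = 1 if the K_7 on S is monochromatic.
For a fixed S, the K_7 on S has C(7, 2) = 21 edges. P[all 21 edges red] = (1/2)^21, and likewise for blue, so P[monochromatic] = 2·(1/2)^21 = 2^{1 − 21} = 1/1048576.
Summing: E[X] = C(21, 7) · 2^{1 − 21} = 116280 · 1/1048576 = 14535/131072.
Numerically: E[X] ≈ 0.111.

E[X] = C(21,7)·2^(1−C(7,2)) = 14535/131072 ≈ 0.111.


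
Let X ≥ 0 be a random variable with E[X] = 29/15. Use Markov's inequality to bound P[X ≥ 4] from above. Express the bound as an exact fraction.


μ = E[X] = 29/15, a = 4.
Markov: P[X ≥ 4] ≤ μ/a = (29/15)/4 = 29/60.
Numerically: ≈ 0.483.
(Since a = 4 > μ = 1.933, the bound 29/60 is < 1 and informative.)

P[X ≥ 4] ≤ 29/60 ≈ 0.483.


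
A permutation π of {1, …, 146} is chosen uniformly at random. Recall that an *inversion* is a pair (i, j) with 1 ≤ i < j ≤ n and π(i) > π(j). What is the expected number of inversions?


Write X = Σ X_I over the C(146, 2) = 10585 pairs i < j, with X_I the indicator of one inversion.
There are 10585 indicators.
For each fixed pair i < j, the values π(i) and π(j) are two distinct elements of {1, …, 146} in uniformly random order; by symmetry P[π(i) > π(j)] = 1/2.
By linearity: E[X] = 10585 · (1/2) = C(146, 2) · (1/2) = 10585/2 = 10585/2 ≈ 5292.500000.

E[X] = 10585/2 = 5292.500000.


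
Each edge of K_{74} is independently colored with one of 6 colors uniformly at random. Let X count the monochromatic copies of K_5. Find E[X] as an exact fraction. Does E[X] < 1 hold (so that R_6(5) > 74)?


E[X] = C(74, 5) · 6^{1 − 10} = 16108764 · 6^{−9} = 16108764/10077696.
As a reduced fraction: E[X] = 1342397/839808 ≈ 1.598457.
Is E[X] < 1? NO.
Since E[X] ≥ 1, the first-moment bound is inconclusive at n = 74; it does NOT by itself certify R_6(5) > 74.

E[X] = 1342397/839808 ≈ 1.598457; E[X] ≥ 1; first-moment method inconclusive here.


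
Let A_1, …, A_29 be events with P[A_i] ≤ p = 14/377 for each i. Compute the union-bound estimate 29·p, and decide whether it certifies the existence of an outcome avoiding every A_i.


Union bound: P[∪_{i=1}^{29} A_i] ≤ Σ_i P[A_i] ≤ 29·p = 29·(14/377) = 14/13.
Numerically: 14/13 ≈ 1.0769.
Is 14/13 < 1? NO.
Since the bound 14/13 is ≥ 1, the union bound is uninformative here; it does NOT by itself certify existence.

29·p = 14/13 ≈ 1.0769; existence NOT certified by the union bound.


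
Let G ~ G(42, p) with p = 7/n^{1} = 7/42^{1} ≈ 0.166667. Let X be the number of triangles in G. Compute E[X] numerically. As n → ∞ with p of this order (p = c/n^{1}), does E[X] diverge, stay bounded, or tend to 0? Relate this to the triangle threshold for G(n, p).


Number of potential triangles: C(42, 3) = 11480.
Each occurs with probability p³ ≈ (0.166667)³ ≈ 4.62962963e-03.
By linearity: E[X] = C(42, 3)·p³ ≈ 11480 · 4.62962963e-03 ≈ 53.148148.
Here α = 1, so p = 7/n is exactly at the triangle threshold p ~ 1/n. Asymptotically E[X] → c³/6 = 7³/6 = 343/6 ≈ 57.166667, a bounded constant. In this regime the triangle count is asymptotically Poisson(c³/6).

E[X] ≈ 53.148148; in regime p = Θ(1/n^{1}) E[X] stays bounded (at the triangle threshold p ~ 1/n).


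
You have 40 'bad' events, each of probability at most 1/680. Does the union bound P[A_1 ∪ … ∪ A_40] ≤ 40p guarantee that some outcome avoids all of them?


Union bound: P[∪_{i=1}^{40} A_i] ≤ Σ_i P[A_i] ≤ 40·p = 40·(1/680) = 1/17.
Numerically: 1/17 ≈ 0.058824.
Is 1/17 < 1? YES.
Since P[∪ A_i] ≤ 1/17 < 1, the complement has P[∩ A_i^c] ≥ 1 − 1/17 = 16/17 > 0, so some outcome avoids every A_i.

40·p = 1/17 ≈ 0.058824; existence CERTIFIED by the union bound.


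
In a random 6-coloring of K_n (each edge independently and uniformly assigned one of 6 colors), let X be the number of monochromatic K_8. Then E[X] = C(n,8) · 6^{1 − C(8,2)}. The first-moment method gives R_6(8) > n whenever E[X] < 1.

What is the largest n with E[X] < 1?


We need C(n, 8) · 6^{1 − 28} < 1, i.e. C(n, 8) < 6^{28 − 1} = 1023490369077469249536.
Check values of n near the boundary:
  n = 1593: C(1593, 8) = 1010555394551193970323; 1010555394551193970323 < 1023490369077469249536? YES
  n = 1594: C(1594, 8) = 1015652773590544255167; 1015652773590544255167 < 1023490369077469249536? YES
  n = 1595: C(1595, 8) = 1020772636343363633895; 1020772636343363633895 < 1023490369077469249536? YES
  n = 1596: C(1596, 8) = 1025915067760710553965; 1025915067760710553965 < 1023490369077469249536? NO
The largest n with C(n, 8) < 1023490369077469249536 is n = 1595 (where E[X] = 113419181815929292655/113721152119718805504 ≈ 0.9973). Hence R_6(8) > 1595, i.e. R_6(8) ≥ 1596.

Largest n = 1595; hence R_6(8) > 1595.


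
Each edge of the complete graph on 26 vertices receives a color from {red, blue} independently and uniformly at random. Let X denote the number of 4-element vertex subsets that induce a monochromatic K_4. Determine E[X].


Let X = Σ_S X_S over the C(26, 4) = 14950 subsets S of size 4, where X_S = 1 if the K_4 on S is monochromatic.
For a fixed S, the K_4 on S has C(4, 2) = 6 edges. P[all 6 edges red] = (1/2)^6, and likewise for blue, so P[monochromatic] = 2·(1/2)^6 = 2^{1 − 6} = 1/32.
By linearity: E[X] = C(26, 4) · 2^{1 − 6} = 14950 · 1/32 = 7475/16.
Numerically: E[X] ≈ 467.18750.

E[X] = C(26,4)·2^(1−C(4,2)) = 7475/16 ≈ 467.18750.


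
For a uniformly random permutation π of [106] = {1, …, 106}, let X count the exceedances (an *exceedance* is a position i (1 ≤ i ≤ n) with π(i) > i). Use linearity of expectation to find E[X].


Write X = Σ_{i=1}^{106} X_i, where X_i = 1_{π(i) > i}.
For each fixed i, π(i) is uniform over {1, …, 106} (marginal of a uniform permutation), so P[π(i) > i] = (n − i)/n. Summing: Σ_{i=1}^{106} (n − i)/n = (0 + 1 + … + 105)/106 = 106(106 − 1)/(2·106) = (106 − 1)/2.
Hence E[X] = Σ_{i=1}^{106} (106 − i)/106 = 105/2 ≈ 52.50000.

E[X] = 105/2 = 52.50000.


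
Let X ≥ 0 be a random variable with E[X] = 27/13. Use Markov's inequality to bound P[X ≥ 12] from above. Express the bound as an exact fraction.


μ = E[X] = 27/13, a = 12.
Markov: P[X ≥ 12] ≤ μ/a = (27/13)/12 = 9/52.
Numerically: ≈ 0.1731.
(Since a = 12 > μ = 2.0769, the bound 9/52 is < 1 and informative.)

P[X ≥ 12] ≤ 9/52 ≈ 0.1731.


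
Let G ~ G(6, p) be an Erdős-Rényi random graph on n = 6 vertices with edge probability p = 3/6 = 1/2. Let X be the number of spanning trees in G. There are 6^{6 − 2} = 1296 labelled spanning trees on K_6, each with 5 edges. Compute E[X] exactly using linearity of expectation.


K_6 has 6^{6 − 2} = 1296 labelled spanning trees.
For each such spanning tree H, let X_H = 1 if all 5 edges of H are present in G. Then P[X_H = 1] = p^{5} = (1/2)^{5} = 1/32.
Summing the indicators: E[X] = Σ_H E[X_H] = 1296 · p^{5} = 1296 · 1/32 = 81/2.
Numerically: E[X] ≈ 40.5.

E[X] = 1296 · (1/2)^{5} = 81/2 ≈ 40.5.


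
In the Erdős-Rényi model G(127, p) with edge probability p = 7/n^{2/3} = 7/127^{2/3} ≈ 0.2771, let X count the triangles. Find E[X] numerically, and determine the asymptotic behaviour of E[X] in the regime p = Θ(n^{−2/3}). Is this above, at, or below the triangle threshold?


Number of potential triangles: C(127, 3) = 333375.
Each occurs with probability p³ ≈ (0.2771)³ ≈ 2.126604e-02.
By linearity: E[X] = C(127, 3)·p³ ≈ 333375 · 2.126604e-02 ≈ 7089.5669.
Since α = 2/3 < 1, p = c/n^{2/3} ≫ 1/n is above the triangle threshold p ~ 1/n. Asymptotically E[X] ~ (c³/6)·n^{3(1−α)} = (7³/6)·n^{1} → ∞; triangles are abundant w.h.p.

E[X] ≈ 7089.5669; in regime p = Θ(1/n^{2/3}) E[X] diverges (above the triangle threshold p ~ 1/n).


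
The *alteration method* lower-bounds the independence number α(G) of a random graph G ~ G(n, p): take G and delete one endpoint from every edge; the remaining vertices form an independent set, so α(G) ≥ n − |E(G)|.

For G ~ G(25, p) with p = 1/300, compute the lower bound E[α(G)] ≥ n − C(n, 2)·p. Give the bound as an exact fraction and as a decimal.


E[|E(G)|] = C(25, 2)·p = 300 · (1/300) = 1.
E[α(G)] ≥ n − E[|E(G)|] = 25 − 1 = 24.
Numerically: ≈ 24.000.
(This is only a lower bound; the true E[α(G)] may be larger.)

E[α(G)] ≥ 24 ≈ 24.000.


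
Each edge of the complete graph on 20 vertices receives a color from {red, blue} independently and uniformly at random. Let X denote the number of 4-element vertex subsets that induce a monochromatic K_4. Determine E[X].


Let X = Σ_S X_S over the C(20, 4) = 4845 subsets S of size 4, where X_S = 1 if the K_4 on S is monochromatic.
For a fixed S, the K_4 on S has C(4, 2) = 6 edges. P[all 6 edges red] = (1/2)^6, and likewise for blue, so P[monochromatic] = 2·(1/2)^6 = 2^{1 − 6} = 1/32.
Summing: E[X] = C(20, 4) · 2^{1 − 6} = 4845 · 1/32 = 4845/32.
Numerically: E[X] ≈ 151.40625.

E[X] = C(20,4)·2^(1−C(4,2)) = 4845/32 ≈ 151.40625.


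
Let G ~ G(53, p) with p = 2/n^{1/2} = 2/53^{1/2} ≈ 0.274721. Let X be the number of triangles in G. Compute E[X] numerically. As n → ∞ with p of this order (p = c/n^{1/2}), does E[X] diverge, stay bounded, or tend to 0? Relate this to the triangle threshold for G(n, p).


Number of potential triangles: C(53, 3) = 23426.
Each occurs with probability p³ ≈ (0.274721)³ ≈ 2.07336700e-02.
By linearity: E[X] = C(53, 3)·p³ ≈ 23426 · 2.07336700e-02 ≈ 485.706954.
Since α = 1/2 < 1, p = c/n^{1/2} ≫ 1/n is above the triangle threshold p ~ 1/n. Asymptotically E[X] ~ (c³/6)·n^{3(1−α)} = (2³/6)·n^{1.5} → ∞; triangles are abundant w.h.p.

E[X] ≈ 485.706954; in regime p = Θ(1/n^{1/2}) E[X] diverges (above the triangle threshold p ~ 1/n).


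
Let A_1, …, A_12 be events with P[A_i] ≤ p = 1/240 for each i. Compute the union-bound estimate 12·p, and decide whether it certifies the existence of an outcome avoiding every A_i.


Union bound: P[∪_{i=1}^{12} A_i] ≤ Σ_i P[A_i] ≤ 12·p = 12·(1/240) = 1/20.
Numerically: 1/20 ≈ 0.050.
Is 1/20 < 1? YES.
Since P[∪ A_i] ≤ 1/20 < 1, the complement has P[∩ A_i^c] ≥ 1 − 1/20 = 19/20 > 0, so some outcome avoids every A_i.

12·p = 1/20 ≈ 0.050; existence CERTIFIED by the union bound.


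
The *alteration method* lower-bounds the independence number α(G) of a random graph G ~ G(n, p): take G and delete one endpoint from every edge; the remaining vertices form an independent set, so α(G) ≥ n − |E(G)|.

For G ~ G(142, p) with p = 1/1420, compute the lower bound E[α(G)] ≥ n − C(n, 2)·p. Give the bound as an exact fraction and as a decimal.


E[|E(G)|] = C(142, 2)·p = 10011 · (1/1420) = 141/20.
E[α(G)] ≥ n − E[|E(G)|] = 142 − 141/20 = 2699/20.
Numerically: ≈ 134.950.
(This is only a lower bound; the true E[α(G)] may be larger.)

E[α(G)] ≥ 2699/20 ≈ 134.950.


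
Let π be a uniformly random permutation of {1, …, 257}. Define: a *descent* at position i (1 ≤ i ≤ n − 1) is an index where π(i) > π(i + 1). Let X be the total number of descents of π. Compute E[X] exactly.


Write X = Σ X_I over i = 1, …, 256, with X_I the indicator of one descent.
There are 256 indicators.
For each fixed i, the pair (π(i), π(i+1)) is a uniformly random ordered pair of distinct values from {1, …, 257}; by symmetry P[π(i) > π(i+1)] = 1/2.
By linearity: E[X] = 256 · (1/2) = (257 − 1) · (1/2) = 128 ≈ 128.000.

E[X] = 128 = 128.000.


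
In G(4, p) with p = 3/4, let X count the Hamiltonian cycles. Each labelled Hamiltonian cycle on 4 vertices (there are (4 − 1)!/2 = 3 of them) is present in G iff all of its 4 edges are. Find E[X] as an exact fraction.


K_4 has (4 − 1)!/2 = 3 labelled Hamiltonian cycles.
For each such Hamiltonian cycle H, let X_H = 1 if all 4 edges of H are present in G. Then P[X_H = 1] = p^{4} = (3/4)^{4} = 81/256.
Summing the indicators: E[X] = Σ_H E[X_H] = 3 · p^{4} = 3 · 81/256 = 243/256.
Numerically: E[X] ≈ 0.94922.

E[X] = 3 · (3/4)^{4} = 243/256 ≈ 0.94922.


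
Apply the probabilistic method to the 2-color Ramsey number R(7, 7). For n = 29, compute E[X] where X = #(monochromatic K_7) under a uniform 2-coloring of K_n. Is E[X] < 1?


E[X] = C(29, 7) · 2^{1 − 21} = 1560780 · 2^{−20} = 1560780/1048576.
As a reduced fraction: E[X] = 390195/262144 ≈ 1.48848.
Is E[X] < 1? NO.
Since E[X] ≥ 1, the first-moment bound is inconclusive at n = 29; it does NOT by itself certify R(7, 7) > 29.

E[X] = 390195/262144 ≈ 1.48848; E[X] ≥ 1; first-moment method inconclusive here.


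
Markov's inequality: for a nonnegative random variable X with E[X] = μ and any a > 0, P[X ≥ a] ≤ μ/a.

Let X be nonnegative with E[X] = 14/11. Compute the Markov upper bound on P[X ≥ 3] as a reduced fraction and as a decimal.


μ = E[X] = 14/11, a = 3.
Markov: P[X ≥ 3] ≤ μ/a = (14/11)/3 = 14/33.
Numerically: ≈ 0.42424.
(Since a = 3 > μ = 1.27273, the bound 14/33 is < 1 and informative.)

P[X ≥ 3] ≤ 14/33 ≈ 0.42424.


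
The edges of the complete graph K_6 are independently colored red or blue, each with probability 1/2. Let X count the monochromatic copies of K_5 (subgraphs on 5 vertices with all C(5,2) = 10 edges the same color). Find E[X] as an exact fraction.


Let X = Σ_S X_S over the C(6, 5) = 6 subsets S of size 5, where X_S = 1 if the K_5 on S is monochromatic.
For a fixed S, the K_5 on S has C(5, 2) = 10 edges. P[all 10 edges red] = (1/2)^10, and likewise for blue, so P[monochromatic] = 2·(1/2)^10 = 2^{1 − 10} = 1/512.
Summing: E[X] = C(6, 5) · 2^{1 − 10} = 6 · 1/512 = 3/256.
Numerically: E[X] ≈ 0.011719.

E[X] = C(6,5)·2^(1−C(5,2)) = 3/256 ≈ 0.011719.
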